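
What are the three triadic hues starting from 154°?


Triadic: equally spaced at 120° intervals
H1 = 154°
H2 = (154 + 120) mod 360 = 274°
H3 = (154 + 240) mod 360 = 34°
Triadic = 154°, 274°, 34°


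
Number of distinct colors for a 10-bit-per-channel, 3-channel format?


Total bits = 10 bits/channel × 3 channels = 30 bits
Distinct colors = 2^30
= 1,073,741,824 colors


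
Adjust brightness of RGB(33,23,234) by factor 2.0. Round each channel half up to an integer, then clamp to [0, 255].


Multiply each channel by 2.0, round half up, clamp to [0, 255]
R: 33×2.0 = 66
G: 23×2.0 = 46
B: 234×2.0 = 468 → clamp → 255
= RGB(66, 46, 255)


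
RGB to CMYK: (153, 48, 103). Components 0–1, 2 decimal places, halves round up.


R'=153/255≈0.6000, G'=48/255≈0.1882, B'=103/255≈0.4039
K = 1 - max(R',G',B') = 1 - 153/255 = 102/255 = 0.4 → 0.40
(1-R'-K)/(1-K) simplifies to (max-R)/max with max = 153:
C = (153-153)/153 = 0/153 = 0 → 0.00
M = (153-48)/153 = 105/153 = 0.68627… → 0.69
Y = (153-103)/153 = 50/153 = 0.32679… → 0.33
= CMYK(0.00, 0.69, 0.33, 0.40)


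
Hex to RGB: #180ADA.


18 → 24 (R)
0A → 10 (G)
DA → 218 (B)
= RGB(24, 10, 218)


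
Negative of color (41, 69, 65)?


Invert: (255-R, 255-G, 255-B)
R: 255-41 = 214
G: 255-69 = 186
B: 255-65 = 190
= RGB(214, 186, 190)


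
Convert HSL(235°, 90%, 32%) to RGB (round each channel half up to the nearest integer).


H=235°, S=0.90, L=0.32
C = (1-|2L-1|)×S = (1-|-0.36|)×0.90 = 0.576
H' = H/60 = 235/60 ≈ 3.9167; X = C×(1-|H' mod 2 - 1|) = 0.048
m = L - C/2 = 0.32 - 0.288 = 0.032
Sector ⌊H'⌋ = 3 → (R',G',B') = (0.0, 0.048, 0.576)
RGB = ((R'+m)×255, (G'+m)×255, (B'+m)×255) = (8.16, 20.4, 155.04)
Round half up → RGB(8, 20, 155)


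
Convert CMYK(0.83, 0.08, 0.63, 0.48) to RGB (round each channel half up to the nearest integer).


R = 255 × (1-C) × (1-K) = 255 × 0.17 × 0.52 = 22.542 → 23
G = 255 × (1-M) × (1-K) = 255 × 0.92 × 0.52 = 121.992 → 122
B = 255 × (1-Y) × (1-K) = 255 × 0.37 × 0.52 = 49.062 → 49
= RGB(23, 122, 49)


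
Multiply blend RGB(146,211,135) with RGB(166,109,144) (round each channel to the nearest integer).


Multiply: C = A×B/255, rounded to nearest integer
R: 146×166/255 = 24236/255 ≈ 95.043 → 95
G: 211×109/255 = 22999/255 ≈ 90.192 → 90
B: 135×144/255 = 19440/255 ≈ 76.235 → 76
= RGB(95, 90, 76)


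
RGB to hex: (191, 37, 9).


R = 191 → BF (hex)
G = 37 → 25 (hex)
B = 9 → 09 (hex)
Hex = #BF2509


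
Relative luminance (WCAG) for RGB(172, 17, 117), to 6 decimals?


Linearize each channel (sRGB transfer function): c = v/255; c_lin = c/12.92 if c ≤ 0.04045, else ((c+0.055)/1.055)^2.4
  R: 172/255 ≈ 0.674510 > 0.04045 → ((0.674510+0.055)/1.055)^2.4 ≈ 0.412543
  G: 17/255 ≈ 0.066667 > 0.04045 → ((0.066667+0.055)/1.055)^2.4 ≈ 0.005605
  B: 117/255 ≈ 0.458824 > 0.04045 → ((0.458824+0.055)/1.055)^2.4 ≈ 0.177888
R_lin = 0.412543, G_lin = 0.005605, B_lin = 0.177888
L = 0.2126×R + 0.7152×G + 0.0722×B
L = 0.2126×0.412543 + 0.7152×0.005605 + 0.0722×0.177888
L ≈ 0.104559


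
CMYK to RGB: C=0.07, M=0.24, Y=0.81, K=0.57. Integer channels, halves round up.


R = 255 × (1-C) × (1-K) = 255 × 0.93 × 0.43 = 101.9745 → 102
G = 255 × (1-M) × (1-K) = 255 × 0.76 × 0.43 = 83.334 → 83
B = 255 × (1-Y) × (1-K) = 255 × 0.19 × 0.43 = 20.8335 → 21
= RGB(102, 83, 21)


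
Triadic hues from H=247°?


Triadic: equally spaced at 120° intervals
H1 = 247°
H2 = (247 + 120) mod 360 = 7°
H3 = (247 + 240) mod 360 = 127°
Triadic = 247°, 7°, 127°


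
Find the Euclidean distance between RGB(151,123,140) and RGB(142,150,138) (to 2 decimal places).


d = √[(R₁-R₂)² + (G₁-G₂)² + (B₁-B₂)²]
d = √[(151-142)² + (123-150)² + (140-138)²]
d = √[81 + 729 + 4]
d = √814
d ≈ 28.53


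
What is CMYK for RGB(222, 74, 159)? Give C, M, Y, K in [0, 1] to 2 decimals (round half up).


R'=222/255≈0.8706, G'=74/255≈0.2902, B'=159/255≈0.6235
K = 1 - max(R',G',B') = 1 - 222/255 = 33/255 = 0.12941… → 0.13
(1-R'-K)/(1-K) simplifies to (max-R)/max with max = 222:
C = (222-222)/222 = 0/222 = 0 → 0.00
M = (222-74)/222 = 148/222 = 0.66666… → 0.67
Y = (222-159)/222 = 63/222 = 0.28378… → 0.28
= CMYK(0.00, 0.67, 0.28, 0.13)


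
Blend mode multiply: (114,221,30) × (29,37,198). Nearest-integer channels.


Multiply: C = A×B/255, rounded to nearest integer
R: 114×29/255 = 3306/255 ≈ 12.965 → 13
G: 221×37/255 = 8177/255 ≈ 32.067 → 32
B: 30×198/255 = 5940/255 ≈ 23.294 → 23
= RGB(13, 32, 23)


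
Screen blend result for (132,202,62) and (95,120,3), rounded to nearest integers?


Screen: C = 255 - (255-A)×(255-B)/255, rounded to nearest integer
R: 255 - (255-132)×(255-95)/255 = 255 - 19680/255 ≈ 255 - 77.176 = 177.824 → 178
G: 255 - (255-202)×(255-120)/255 = 255 - 7155/255 ≈ 255 - 28.059 = 226.941 → 227
B: 255 - (255-62)×(255-3)/255 = 255 - 48636/255 ≈ 255 - 190.729 = 64.271 → 64
= RGB(178, 227, 64)


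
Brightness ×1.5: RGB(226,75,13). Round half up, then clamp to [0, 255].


Multiply each channel by 1.5, round half up, clamp to [0, 255]
R: 226×1.5 = 339 → clamp → 255
G: 75×1.5 = 112.5 → round → 113
B: 13×1.5 = 19.5 → round → 20
= RGB(255, 113, 20)


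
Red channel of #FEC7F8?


Color: #FEC7F8
R = FE = 254
G = C7 = 199
B = F8 = 248
Red = 254


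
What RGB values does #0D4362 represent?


0D → 13 (R)
43 → 67 (G)
62 → 98 (B)
= RGB(13, 67, 98)


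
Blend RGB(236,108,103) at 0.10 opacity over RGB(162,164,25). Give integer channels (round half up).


C = α×F + (1-α)×B, with 1-α = 0.90
R: 0.10×236 + 0.90×162 = 23.60 + 145.80 = 169.40 → 169
G: 0.10×108 + 0.90×164 = 10.80 + 147.60 = 158.40 → 158
B: 0.10×103 + 0.90×25 = 10.30 + 22.50 = 32.80 → 33
= RGB(169, 158, 33)


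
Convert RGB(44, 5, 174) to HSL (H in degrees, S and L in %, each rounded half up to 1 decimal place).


Normalize: R'=44/255≈0.1725, G'=5/255≈0.0196, B'=174/255≈0.6824
Max=174/255, Min=5/255, Δ=Max-Min=169/255
L = (Max+Min)/2 = (174+5)/510 = 179/510 = 0.35098… → L = 35.1%
L ≤ 0.5 → S = Δ/(Max+Min) = 169/(174+5) = 169/179 = 0.94413… → S = 94.4%
(the 1/255 factors cancel in S and H, so raw channel differences can be used)
Max is B' → H = 60 × ((R-G)/Δ + 4) = 60 × ((44-5)/169 + 4)
  39/169 + 4 = 0.2307… + 4 = 4.2307…
  H = 60 × 4.2307… = 253.846…° → H = 253.8°
= HSL(253.8°, 94.4%, 35.1%)


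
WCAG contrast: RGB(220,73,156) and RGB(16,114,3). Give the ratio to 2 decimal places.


Linearize each sRGB channel c=v/255: c/12.92 if c ≤ 0.04045 else ((c+0.055)/1.055)^2.4
L = 0.2126×R_lin + 0.7152×G_lin + 0.0722×B_lin
Color 1 (220,73,156):
  R=220: 220/255≈0.8627 > 0.04045 → ((0.8627+0.055)/1.055)^2.4 ≈ 0.71569
  G=73: 73/255≈0.2863 > 0.04045 → ((0.2863+0.055)/1.055)^2.4 ≈ 0.06663
  B=156: 156/255≈0.6118 > 0.04045 → ((0.6118+0.055)/1.055)^2.4 ≈ 0.33245
  L1 = 0.2126×0.71569 + 0.7152×0.06663 + 0.0722×0.33245 ≈ 0.22381
Color 2 (16,114,3):
  R=16: 16/255≈0.0627 > 0.04045 → ((0.0627+0.055)/1.055)^2.4 ≈ 0.00518
  G=114: 114/255≈0.4471 > 0.04045 → ((0.4471+0.055)/1.055)^2.4 ≈ 0.16827
  B=3: 3/255≈0.0118 ≤ 0.04045 → 0.0118/12.92 ≈ 0.00091
  L2 = 0.2126×0.00518 + 0.7152×0.16827 + 0.0722×0.00091 ≈ 0.12151
Lighter = 0.22381, Darker = 0.12151
Ratio = (L_lighter + 0.05) / (L_darker + 0.05)
Ratio = (0.22381 + 0.05) / (0.12151 + 0.05) = 0.27381 / 0.17151 ≈ 1.5964
Ratio ≈ 1.60:1


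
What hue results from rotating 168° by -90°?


New hue = (H + rotation) mod 360
New hue = (168 -90) mod 360
= 78 mod 360
= 78°


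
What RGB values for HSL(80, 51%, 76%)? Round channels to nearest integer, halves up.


H=80°, S=0.51, L=0.76
C = (1-|2L-1|)×S = (1-|0.52|)×0.51 = 0.2448
H' = H/60 = 80/60 ≈ 1.3333; X = C×(1-|H' mod 2 - 1|) = 0.1632
m = L - C/2 = 0.76 - 0.1224 = 0.6376
Sector ⌊H'⌋ = 1 → (R',G',B') = (0.1632, 0.2448, 0.0)
RGB = ((R'+m)×255, (G'+m)×255, (B'+m)×255) = (204.204, 225.012, 162.588)
Round half up → RGB(204, 225, 163)


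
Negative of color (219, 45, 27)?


Invert: (255-R, 255-G, 255-B)
R: 255-219 = 36
G: 255-45 = 210
B: 255-27 = 228
= RGB(36, 210, 228)


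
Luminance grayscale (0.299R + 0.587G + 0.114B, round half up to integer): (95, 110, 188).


Gray = 0.299×R + 0.587×G + 0.114×B
Gray = 0.299×95 + 0.587×110 + 0.114×188
Gray = 28.405 + 64.570 + 21.432
Gray = 114.407 → round half up → 114
Gray = 114


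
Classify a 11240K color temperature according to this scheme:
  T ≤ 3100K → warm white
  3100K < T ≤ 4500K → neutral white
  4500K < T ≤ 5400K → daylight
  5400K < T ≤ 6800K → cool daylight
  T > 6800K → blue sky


Temperature: 11240K
11240K > 6800K → blue sky
Classification: blue sky


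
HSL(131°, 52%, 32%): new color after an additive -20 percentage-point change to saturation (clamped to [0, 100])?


Original S = 52%
Adjustment = -20 percentage points
New S = 52 + (-20) = 32
Clamp to [0, 100] → 32
= HSL(131°, 32%, 32%)


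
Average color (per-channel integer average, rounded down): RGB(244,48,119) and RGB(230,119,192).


Midpoint: each channel = ⌊(C₁+C₂)/2⌋
R: ⌊(244+230)/2⌋ = 237
G: ⌊(48+119)/2⌋ = 83
B: ⌊(119+192)/2⌋ = 155
= RGB(237, 83, 155)


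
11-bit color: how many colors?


Colors = 2^bits = 2^11
= 2,048 colors


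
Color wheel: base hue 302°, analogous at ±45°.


Base hue: 302°
Left analog: (302 - 45) mod 360 = 257°
Right analog: (302 + 45) mod 360 = 347°
Analogous hues = 257° and 347°


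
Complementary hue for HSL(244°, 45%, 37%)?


Complement = opposite side of color wheel = hue + 180°
H' = (244 + 180) mod 360 = 64°
S and L unchanged.
= HSL(64°, 45%, 37%)


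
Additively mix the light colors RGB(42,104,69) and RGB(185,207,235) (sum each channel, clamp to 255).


Additive: each channel = min(255, C₁+C₂)
R: 42+185 = 227 → 227
G: 104+207 = 311 → 255
B: 69+235 = 304 → 255
= RGB(227, 255, 255)


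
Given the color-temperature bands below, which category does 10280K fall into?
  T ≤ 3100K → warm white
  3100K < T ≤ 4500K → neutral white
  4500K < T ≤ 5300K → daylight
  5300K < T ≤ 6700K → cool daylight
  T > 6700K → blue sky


Temperature: 10280K
10280K > 6700K → blue sky
Classification: blue sky


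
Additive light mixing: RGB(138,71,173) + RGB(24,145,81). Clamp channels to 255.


Additive: each channel = min(255, C₁+C₂)
R: 138+24 = 162 → 162
G: 71+145 = 216 → 216
B: 173+81 = 254 → 254
= RGB(162, 216, 254)


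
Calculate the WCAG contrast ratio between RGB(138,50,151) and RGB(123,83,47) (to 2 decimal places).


Linearize each sRGB channel c=v/255: c/12.92 if c ≤ 0.04045 else ((c+0.055)/1.055)^2.4
L = 0.2126×R_lin + 0.7152×G_lin + 0.0722×B_lin
Color 1 (138,50,151):
  R=138: 138/255≈0.5412 > 0.04045 → ((0.5412+0.055)/1.055)^2.4 ≈ 0.25415
  G=50: 50/255≈0.1961 > 0.04045 → ((0.1961+0.055)/1.055)^2.4 ≈ 0.03190
  B=151: 151/255≈0.5922 > 0.04045 → ((0.5922+0.055)/1.055)^2.4 ≈ 0.30947
  L1 = 0.2126×0.25415 + 0.7152×0.03190 + 0.0722×0.30947 ≈ 0.09919
Color 2 (123,83,47):
  R=123: 123/255≈0.4824 > 0.04045 → ((0.4824+0.055)/1.055)^2.4 ≈ 0.19807
  G=83: 83/255≈0.3255 > 0.04045 → ((0.3255+0.055)/1.055)^2.4 ≈ 0.08650
  B=47: 47/255≈0.1843 > 0.04045 → ((0.1843+0.055)/1.055)^2.4 ≈ 0.02843
  L2 = 0.2126×0.19807 + 0.7152×0.08650 + 0.0722×0.02843 ≈ 0.10603
Lighter = 0.10603, Darker = 0.09919
Ratio = (L_lighter + 0.05) / (L_darker + 0.05)
Ratio = (0.10603 + 0.05) / (0.09919 + 0.05) = 0.15603 / 0.14919 ≈ 1.0458
Ratio ≈ 1.05:1


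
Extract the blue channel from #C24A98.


Color: #C24A98
R = C2 = 194
G = 4A = 74
B = 98 = 152
Blue = 152


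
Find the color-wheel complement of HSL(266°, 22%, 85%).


Complement = opposite side of color wheel = hue + 180°
H' = (266 + 180) mod 360 = 86°
S and L unchanged.
= HSL(86°, 22%, 85%)


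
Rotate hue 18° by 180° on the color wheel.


New hue = (H + rotation) mod 360
New hue = (18 + 180) mod 360
= 198 mod 360
= 198°


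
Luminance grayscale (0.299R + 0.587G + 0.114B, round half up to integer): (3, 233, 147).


Gray = 0.299×R + 0.587×G + 0.114×B
Gray = 0.299×3 + 0.587×233 + 0.114×147
Gray = 0.897 + 136.771 + 16.758
Gray = 154.426 → round half up → 154
Gray = 154


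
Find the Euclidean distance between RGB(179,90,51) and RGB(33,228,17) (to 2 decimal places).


d = √[(R₁-R₂)² + (G₁-G₂)² + (B₁-B₂)²]
d = √[(179-33)² + (90-228)² + (51-17)²]
d = √[21316 + 19044 + 1156]
d = √41516
d ≈ 203.75


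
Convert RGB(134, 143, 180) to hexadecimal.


R = 134 → 86 (hex)
G = 143 → 8F (hex)
B = 180 → B4 (hex)
Hex = #868FB4


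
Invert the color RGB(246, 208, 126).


Invert: (255-R, 255-G, 255-B)
R: 255-246 = 9
G: 255-208 = 47
B: 255-126 = 129
= RGB(9, 47, 129)


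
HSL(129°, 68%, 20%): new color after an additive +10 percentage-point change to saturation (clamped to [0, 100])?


Original S = 68%
Adjustment = +10 percentage points
New S = 68 + (10) = 78
Clamp to [0, 100] → 78
= HSL(129°, 78%, 20%)


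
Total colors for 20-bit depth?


Colors = 2^bits = 2^20
= 1,048,576 colors


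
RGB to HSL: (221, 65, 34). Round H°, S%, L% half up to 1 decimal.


Normalize: R'=221/255≈0.8667, G'=65/255≈0.2549, B'=34/255≈0.1333
Max=221/255, Min=34/255, Δ=Max-Min=187/255
L = (Max+Min)/2 = (221+34)/510 = 255/510 = 0.5 → L = 50.0%
L ≤ 0.5 → S = Δ/(Max+Min) = 187/(221+34) = 187/255 = 0.73333… → S = 73.3%
(the 1/255 factors cancel in S and H, so raw channel differences can be used)
Max is R' → H = 60 × (((G-B)/Δ) mod 6) = 60 × (((65-34)/187) mod 6)
  31/187 = 0.1657…
  H = 60 × 0.1657… = 9.946…° → H = 9.9°
= HSL(9.9°, 73.3%, 50.0%)


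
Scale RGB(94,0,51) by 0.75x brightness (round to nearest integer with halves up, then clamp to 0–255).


Multiply each channel by 0.75, round half up, clamp to [0, 255]
R: 94×0.75 = 70.5 → round → 71
G: 0×0.75 = 0
B: 51×0.75 = 38.25 → round → 38
= RGB(71, 0, 38)


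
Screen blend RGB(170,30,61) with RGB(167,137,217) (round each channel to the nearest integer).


Screen: C = 255 - (255-A)×(255-B)/255, rounded to nearest integer
R: 255 - (255-170)×(255-167)/255 = 255 - 7480/255 ≈ 255 - 29.333 = 225.667 → 226
G: 255 - (255-30)×(255-137)/255 = 255 - 26550/255 ≈ 255 - 104.118 = 150.882 → 151
B: 255 - (255-61)×(255-217)/255 = 255 - 7372/255 ≈ 255 - 28.910 = 226.090 → 226
= RGB(226, 151, 226)


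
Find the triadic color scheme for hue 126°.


Triadic: equally spaced at 120° intervals
H1 = 126°
H2 = (126 + 120) mod 360 = 246°
H3 = (126 + 240) mod 360 = 6°
Triadic = 126°, 246°, 6°


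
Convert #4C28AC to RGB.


4C → 76 (R)
28 → 40 (G)
AC → 172 (B)
= RGB(76, 40, 172)


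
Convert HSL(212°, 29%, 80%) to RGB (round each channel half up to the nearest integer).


H=212°, S=0.29, L=0.80
C = (1-|2L-1|)×S = (1-|0.60|)×0.29 = 0.116
H' = H/60 = 212/60 ≈ 3.5333; X = C×(1-|H' mod 2 - 1|) ≈ 0.0541
m = L - C/2 = 0.80 - 0.058 = 0.742
Sector ⌊H'⌋ = 3 → (R',G',B') = (0.0, ≈0.0541, 0.116)
RGB = ((R'+m)×255, (G'+m)×255, (B'+m)×255) = (189.21, 203.014, 218.79)
Round half up → RGB(189, 203, 219)


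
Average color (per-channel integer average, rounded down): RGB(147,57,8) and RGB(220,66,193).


Midpoint: each channel = ⌊(C₁+C₂)/2⌋
R: ⌊(147+220)/2⌋ = 183
G: ⌊(57+66)/2⌋ = 61
B: ⌊(8+193)/2⌋ = 100
= RGB(183, 61, 100)


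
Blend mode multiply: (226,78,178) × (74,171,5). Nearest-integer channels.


Multiply: C = A×B/255, rounded to nearest integer
R: 226×74/255 = 16724/255 ≈ 65.584 → 66
G: 78×171/255 = 13338/255 ≈ 52.306 → 52
B: 178×5/255 = 890/255 ≈ 3.490 → 3
= RGB(66, 52, 3)


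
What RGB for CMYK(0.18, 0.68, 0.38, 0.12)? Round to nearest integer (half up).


R = 255 × (1-C) × (1-K) = 255 × 0.82 × 0.88 = 184.008 → 184
G = 255 × (1-M) × (1-K) = 255 × 0.32 × 0.88 = 71.808 → 72
B = 255 × (1-Y) × (1-K) = 255 × 0.62 × 0.88 = 139.128 → 139
= RGB(184, 72, 139)


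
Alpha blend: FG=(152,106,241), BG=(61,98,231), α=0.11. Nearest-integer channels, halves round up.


C = α×F + (1-α)×B, with 1-α = 0.89
R: 0.11×152 + 0.89×61 = 16.72 + 54.29 = 71.01 → 71
G: 0.11×106 + 0.89×98 = 11.66 + 87.22 = 98.88 → 99
B: 0.11×241 + 0.89×231 = 26.51 + 205.59 = 232.10 → 232
= RGB(71, 99, 232)


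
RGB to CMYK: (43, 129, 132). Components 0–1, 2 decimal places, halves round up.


R'=43/255≈0.1686, G'=129/255≈0.5059, B'=132/255≈0.5176
K = 1 - max(R',G',B') = 1 - 132/255 = 123/255 = 0.48235… → 0.48
(1-R'-K)/(1-K) simplifies to (max-R)/max with max = 132:
C = (132-43)/132 = 89/132 = 0.67424… → 0.67
M = (132-129)/132 = 3/132 = 0.02272… → 0.02
Y = (132-132)/132 = 0/132 = 0 → 0.00
= CMYK(0.67, 0.02, 0.00, 0.48)


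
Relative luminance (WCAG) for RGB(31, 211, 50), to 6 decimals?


Linearize each channel (sRGB transfer function): c = v/255; c_lin = c/12.92 if c ≤ 0.04045, else ((c+0.055)/1.055)^2.4
  R: 31/255 ≈ 0.121569 > 0.04045 → ((0.121569+0.055)/1.055)^2.4 ≈ 0.013702
  G: 211/255 ≈ 0.827451 > 0.04045 → ((0.827451+0.055)/1.055)^2.4 ≈ 0.651406
  B: 50/255 ≈ 0.196078 > 0.04045 → ((0.196078+0.055)/1.055)^2.4 ≈ 0.031896
R_lin = 0.013702, G_lin = 0.651406, B_lin = 0.031896
L = 0.2126×R + 0.7152×G + 0.0722×B
L = 0.2126×0.013702 + 0.7152×0.651406 + 0.0722×0.031896
L ≈ 0.471101


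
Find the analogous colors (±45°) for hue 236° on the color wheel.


Base hue: 236°
Left analog: (236 - 45) mod 360 = 191°
Right analog: (236 + 45) mod 360 = 281°
Analogous hues = 191° and 281°


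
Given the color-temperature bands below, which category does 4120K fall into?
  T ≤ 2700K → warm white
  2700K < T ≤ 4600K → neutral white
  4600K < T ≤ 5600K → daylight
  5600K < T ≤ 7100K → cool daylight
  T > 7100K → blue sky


Temperature: 4120K
2700K < 4120K ≤ 4600K → neutral white
Classification: neutral white


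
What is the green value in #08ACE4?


Color: #08ACE4
R = 08 = 8
G = AC = 172
B = E4 = 228
Green = 172


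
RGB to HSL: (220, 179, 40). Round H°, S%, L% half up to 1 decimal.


Normalize: R'=220/255≈0.8627, G'=179/255≈0.7020, B'=40/255≈0.1569
Max=220/255, Min=40/255, Δ=Max-Min=180/255
L = (Max+Min)/2 = (220+40)/510 = 260/510 = 0.50980… → L = 51.0%
L > 0.5 → S = Δ/(2-Max-Min) = 180/(510-220-40) = 180/250 = 0.72 → S = 72.0%
(the 1/255 factors cancel in S and H, so raw channel differences can be used)
Max is R' → H = 60 × (((G-B)/Δ) mod 6) = 60 × (((179-40)/180) mod 6)
  139/180 = 0.7722…
  H = 60 × 0.7722… = 46.333…° → H = 46.3°
= HSL(46.3°, 72.0%, 51.0%)


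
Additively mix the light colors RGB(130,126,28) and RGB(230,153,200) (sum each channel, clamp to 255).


Additive: each channel = min(255, C₁+C₂)
R: 130+230 = 360 → 255
G: 126+153 = 279 → 255
B: 28+200 = 228 → 228
= RGB(255, 255, 228)


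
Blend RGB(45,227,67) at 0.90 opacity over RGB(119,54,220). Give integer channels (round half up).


C = α×F + (1-α)×B, with 1-α = 0.10
R: 0.90×45 + 0.10×119 = 40.50 + 11.90 = 52.40 → 52
G: 0.90×227 + 0.10×54 = 204.30 + 5.40 = 209.70 → 210
B: 0.90×67 + 0.10×220 = 60.30 + 22.00 = 82.30 → 82
= RGB(52, 210, 82)


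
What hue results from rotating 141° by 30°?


New hue = (H + rotation) mod 360
New hue = (141 + 30) mod 360
= 171 mod 360
= 171°


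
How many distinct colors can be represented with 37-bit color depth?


Colors = 2^bits = 2^37
= 137,438,953,472 colors


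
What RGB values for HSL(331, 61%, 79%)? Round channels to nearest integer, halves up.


H=331°, S=0.61, L=0.79
C = (1-|2L-1|)×S = (1-|0.58|)×0.61 = 0.2562
H' = H/60 = 331/60 ≈ 5.5167; X = C×(1-|H' mod 2 - 1|) = 0.12383
m = L - C/2 = 0.79 - 0.1281 = 0.6619
Sector ⌊H'⌋ = 5 → (R',G',B') = (0.2562, 0.0, 0.12383)
RGB = ((R'+m)×255, (G'+m)×255, (B'+m)×255) = (234.1155, 168.7845, 200.36115)
Round half up → RGB(234, 169, 200)


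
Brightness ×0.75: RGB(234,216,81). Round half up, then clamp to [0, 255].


Multiply each channel by 0.75, round half up, clamp to [0, 255]
R: 234×0.75 = 175.5 → round → 176
G: 216×0.75 = 162
B: 81×0.75 = 60.75 → round → 61
= RGB(176, 162, 61)


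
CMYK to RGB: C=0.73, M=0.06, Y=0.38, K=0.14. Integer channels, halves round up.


R = 255 × (1-C) × (1-K) = 255 × 0.27 × 0.86 = 59.211 → 59
G = 255 × (1-M) × (1-K) = 255 × 0.94 × 0.86 = 206.142 → 206
B = 255 × (1-Y) × (1-K) = 255 × 0.62 × 0.86 = 135.966 → 136
= RGB(59, 206, 136)


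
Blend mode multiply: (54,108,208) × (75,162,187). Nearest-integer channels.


Multiply: C = A×B/255, rounded to nearest integer
R: 54×75/255 = 4050/255 ≈ 15.882 → 16
G: 108×162/255 = 17496/255 ≈ 68.612 → 69
B: 208×187/255 = 38896/255 ≈ 152.533 → 153
= RGB(16, 69, 153)


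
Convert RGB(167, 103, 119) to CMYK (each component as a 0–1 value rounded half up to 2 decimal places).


R'=167/255≈0.6549, G'=103/255≈0.4039, B'=119/255≈0.4667
K = 1 - max(R',G',B') = 1 - 167/255 = 88/255 = 0.34509… → 0.35
(1-R'-K)/(1-K) simplifies to (max-R)/max with max = 167:
C = (167-167)/167 = 0/167 = 0 → 0.00
M = (167-103)/167 = 64/167 = 0.38323… → 0.38
Y = (167-119)/167 = 48/167 = 0.28742… → 0.29
= CMYK(0.00, 0.38, 0.29, 0.35)


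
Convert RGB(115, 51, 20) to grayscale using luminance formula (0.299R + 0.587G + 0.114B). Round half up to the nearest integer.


Gray = 0.299×R + 0.587×G + 0.114×B
Gray = 0.299×115 + 0.587×51 + 0.114×20
Gray = 34.385 + 29.937 + 2.280
Gray = 66.602 → round half up → 67
Gray = 67


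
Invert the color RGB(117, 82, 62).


Invert: (255-R, 255-G, 255-B)
R: 255-117 = 138
G: 255-82 = 173
B: 255-62 = 193
= RGB(138, 173, 193)


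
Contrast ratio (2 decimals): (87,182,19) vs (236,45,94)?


Linearize each sRGB channel c=v/255: c/12.92 if c ≤ 0.04045 else ((c+0.055)/1.055)^2.4
L = 0.2126×R_lin + 0.7152×G_lin + 0.0722×B_lin
Color 1 (87,182,19):
  R=87: 87/255≈0.3412 > 0.04045 → ((0.3412+0.055)/1.055)^2.4 ≈ 0.09531
  G=182: 182/255≈0.7137 > 0.04045 → ((0.7137+0.055)/1.055)^2.4 ≈ 0.46778
  B=19: 19/255≈0.0745 > 0.04045 → ((0.0745+0.055)/1.055)^2.4 ≈ 0.00651
  L1 = 0.2126×0.09531 + 0.7152×0.46778 + 0.0722×0.00651 ≈ 0.35529
Color 2 (236,45,94):
  R=236: 236/255≈0.9255 > 0.04045 → ((0.9255+0.055)/1.055)^2.4 ≈ 0.83880
  G=45: 45/255≈0.1765 > 0.04045 → ((0.1765+0.055)/1.055)^2.4 ≈ 0.02624
  B=94: 94/255≈0.3686 > 0.04045 → ((0.3686+0.055)/1.055)^2.4 ≈ 0.11193
  L2 = 0.2126×0.83880 + 0.7152×0.02624 + 0.0722×0.11193 ≈ 0.20518
Lighter = 0.35529, Darker = 0.20518
Ratio = (L_lighter + 0.05) / (L_darker + 0.05)
Ratio = (0.35529 + 0.05) / (0.20518 + 0.05) = 0.40529 / 0.25518 ≈ 1.5883
Ratio ≈ 1.59:1


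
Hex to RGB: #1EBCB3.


1E → 30 (R)
BC → 188 (G)
B3 → 179 (B)
= RGB(30, 188, 179)


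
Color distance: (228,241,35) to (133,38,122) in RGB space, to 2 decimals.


d = √[(R₁-R₂)² + (G₁-G₂)² + (B₁-B₂)²]
d = √[(228-133)² + (241-38)² + (35-122)²]
d = √[9025 + 41209 + 7569]
d = √57803
d ≈ 240.42


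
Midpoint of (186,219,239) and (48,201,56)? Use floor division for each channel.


Midpoint: each channel = ⌊(C₁+C₂)/2⌋
R: ⌊(186+48)/2⌋ = 117
G: ⌊(219+201)/2⌋ = 210
B: ⌊(239+56)/2⌋ = 147
= RGB(117, 210, 147)


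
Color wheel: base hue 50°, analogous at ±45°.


Base hue: 50°
Left analog: (50 - 45) mod 360 = 5°
Right analog: (50 + 45) mod 360 = 95°
Analogous hues = 5° and 95°


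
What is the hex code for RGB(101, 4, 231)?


R = 101 → 65 (hex)
G = 4 → 04 (hex)
B = 231 → E7 (hex)
Hex = #6504E7


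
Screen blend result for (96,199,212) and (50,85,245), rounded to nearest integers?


Screen: C = 255 - (255-A)×(255-B)/255, rounded to nearest integer
R: 255 - (255-96)×(255-50)/255 = 255 - 32595/255 ≈ 255 - 127.824 = 127.176 → 127
G: 255 - (255-199)×(255-85)/255 = 255 - 9520/255 ≈ 255 - 37.333 = 217.667 → 218
B: 255 - (255-212)×(255-245)/255 = 255 - 430/255 ≈ 255 - 1.686 = 253.314 → 253
= RGB(127, 218, 253)


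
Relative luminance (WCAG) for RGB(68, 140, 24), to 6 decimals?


Linearize each channel (sRGB transfer function): c = v/255; c_lin = c/12.92 if c ≤ 0.04045, else ((c+0.055)/1.055)^2.4
  R: 68/255 ≈ 0.266667 > 0.04045 → ((0.266667+0.055)/1.055)^2.4 ≈ 0.057805
  G: 140/255 ≈ 0.549020 > 0.04045 → ((0.549020+0.055)/1.055)^2.4 ≈ 0.262251
  B: 24/255 ≈ 0.094118 > 0.04045 → ((0.094118+0.055)/1.055)^2.4 ≈ 0.009134
R_lin = 0.057805, G_lin = 0.262251, B_lin = 0.009134
L = 0.2126×R + 0.7152×G + 0.0722×B
L = 0.2126×0.057805 + 0.7152×0.262251 + 0.0722×0.009134
L ≈ 0.200511


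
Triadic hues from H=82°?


Triadic: equally spaced at 120° intervals
H1 = 82°
H2 = (82 + 120) mod 360 = 202°
H3 = (82 + 240) mod 360 = 322°
Triadic = 82°, 202°, 322°


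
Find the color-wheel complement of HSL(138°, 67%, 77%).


Complement = opposite side of color wheel = hue + 180°
H' = (138 + 180) mod 360 = 318°
S and L unchanged.
= HSL(318°, 67%, 77%)


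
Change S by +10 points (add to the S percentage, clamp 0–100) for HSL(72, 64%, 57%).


Original S = 64%
Adjustment = +10 percentage points
New S = 64 + (10) = 74
Clamp to [0, 100] → 74
= HSL(72°, 74%, 57%)


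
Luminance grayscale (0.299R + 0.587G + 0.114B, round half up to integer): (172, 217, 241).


Gray = 0.299×R + 0.587×G + 0.114×B
Gray = 0.299×172 + 0.587×217 + 0.114×241
Gray = 51.428 + 127.379 + 27.474
Gray = 206.281 → round half up → 206
Gray = 206


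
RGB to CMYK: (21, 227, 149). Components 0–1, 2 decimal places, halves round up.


R'=21/255≈0.0824, G'=227/255≈0.8902, B'=149/255≈0.5843
K = 1 - max(R',G',B') = 1 - 227/255 = 28/255 = 0.10980… → 0.11
(1-R'-K)/(1-K) simplifies to (max-R)/max with max = 227:
C = (227-21)/227 = 206/227 = 0.90748… → 0.91
M = (227-227)/227 = 0/227 = 0 → 0.00
Y = (227-149)/227 = 78/227 = 0.34361… → 0.34
= CMYK(0.91, 0.00, 0.34, 0.11)


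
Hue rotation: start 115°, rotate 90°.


New hue = (H + rotation) mod 360
New hue = (115 + 90) mod 360
= 205 mod 360
= 205°


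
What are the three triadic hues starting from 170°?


Triadic: equally spaced at 120° intervals
H1 = 170°
H2 = (170 + 120) mod 360 = 290°
H3 = (170 + 240) mod 360 = 50°
Triadic = 170°, 290°, 50°


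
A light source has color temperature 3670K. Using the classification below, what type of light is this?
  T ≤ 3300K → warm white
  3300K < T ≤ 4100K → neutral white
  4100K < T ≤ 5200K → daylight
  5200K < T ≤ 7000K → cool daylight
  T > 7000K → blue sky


Temperature: 3670K
3300K < 3670K ≤ 4100K → neutral white
Classification: neutral white


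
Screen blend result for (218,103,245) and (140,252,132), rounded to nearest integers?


Screen: C = 255 - (255-A)×(255-B)/255, rounded to nearest integer
R: 255 - (255-218)×(255-140)/255 = 255 - 4255/255 ≈ 255 - 16.686 = 238.314 → 238
G: 255 - (255-103)×(255-252)/255 = 255 - 456/255 ≈ 255 - 1.788 = 253.212 → 253
B: 255 - (255-245)×(255-132)/255 = 255 - 1230/255 ≈ 255 - 4.824 = 250.176 → 250
= RGB(238, 253, 250)


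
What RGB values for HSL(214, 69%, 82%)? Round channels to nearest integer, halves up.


H=214°, S=0.69, L=0.82
C = (1-|2L-1|)×S = (1-|0.64|)×0.69 = 0.2484
H' = H/60 = 214/60 ≈ 3.5667; X = C×(1-|H' mod 2 - 1|) = 0.10764
m = L - C/2 = 0.82 - 0.1242 = 0.6958
Sector ⌊H'⌋ = 3 → (R',G',B') = (0.0, 0.10764, 0.2484)
RGB = ((R'+m)×255, (G'+m)×255, (B'+m)×255) = (177.429, 204.8772, 240.771)
Round half up → RGB(177, 205, 241)


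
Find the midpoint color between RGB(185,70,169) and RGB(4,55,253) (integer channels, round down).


Midpoint: each channel = ⌊(C₁+C₂)/2⌋
R: ⌊(185+4)/2⌋ = 94
G: ⌊(70+55)/2⌋ = 62
B: ⌊(169+253)/2⌋ = 211
= RGB(94, 62, 211)


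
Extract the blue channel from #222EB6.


Color: #222EB6
R = 22 = 34
G = 2E = 46
B = B6 = 182
Blue = 182


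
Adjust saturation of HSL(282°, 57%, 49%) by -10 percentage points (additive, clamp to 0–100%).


Original S = 57%
Adjustment = -10 percentage points
New S = 57 + (-10) = 47
Clamp to [0, 100] → 47
= HSL(282°, 47%, 49%)


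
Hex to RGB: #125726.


12 → 18 (R)
57 → 87 (G)
26 → 38 (B)
= RGB(18, 87, 38)


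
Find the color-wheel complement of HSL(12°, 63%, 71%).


Complement = opposite side of color wheel = hue + 180°
H' = (12 + 180) mod 360 = 192°
S and L unchanged.
= HSL(192°, 63%, 71%)


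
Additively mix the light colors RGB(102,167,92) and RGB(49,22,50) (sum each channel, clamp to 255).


Additive: each channel = min(255, C₁+C₂)
R: 102+49 = 151 → 151
G: 167+22 = 189 → 189
B: 92+50 = 142 → 142
= RGB(151, 189, 142)


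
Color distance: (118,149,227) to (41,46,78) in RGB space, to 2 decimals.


d = √[(R₁-R₂)² + (G₁-G₂)² + (B₁-B₂)²]
d = √[(118-41)² + (149-46)² + (227-78)²]
d = √[5929 + 10609 + 22201]
d = √38739
d ≈ 196.82


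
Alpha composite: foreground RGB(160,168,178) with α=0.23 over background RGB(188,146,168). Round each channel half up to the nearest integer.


C = α×F + (1-α)×B, with 1-α = 0.77
R: 0.23×160 + 0.77×188 = 36.80 + 144.76 = 181.56 → 182
G: 0.23×168 + 0.77×146 = 38.64 + 112.42 = 151.06 → 151
B: 0.23×178 + 0.77×168 = 40.94 + 129.36 = 170.30 → 170
= RGB(182, 151, 170)


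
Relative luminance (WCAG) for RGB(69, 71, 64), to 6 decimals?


Linearize each channel (sRGB transfer function): c = v/255; c_lin = c/12.92 if c ≤ 0.04045, else ((c+0.055)/1.055)^2.4
  R: 69/255 ≈ 0.270588 > 0.04045 → ((0.270588+0.055)/1.055)^2.4 ≈ 0.059511
  G: 71/255 ≈ 0.278431 > 0.04045 → ((0.278431+0.055)/1.055)^2.4 ≈ 0.063010
  B: 64/255 ≈ 0.250980 > 0.04045 → ((0.250980+0.055)/1.055)^2.4 ≈ 0.051269
R_lin = 0.059511, G_lin = 0.063010, B_lin = 0.051269
L = 0.2126×R + 0.7152×G + 0.0722×B
L = 0.2126×0.059511 + 0.7152×0.063010 + 0.0722×0.051269
L ≈ 0.061419


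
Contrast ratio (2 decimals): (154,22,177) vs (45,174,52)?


Linearize each sRGB channel c=v/255: c/12.92 if c ≤ 0.04045 else ((c+0.055)/1.055)^2.4
L = 0.2126×R_lin + 0.7152×G_lin + 0.0722×B_lin
Color 1 (154,22,177):
  R=154: 154/255≈0.6039 > 0.04045 → ((0.6039+0.055)/1.055)^2.4 ≈ 0.32314
  G=22: 22/255≈0.0863 > 0.04045 → ((0.0863+0.055)/1.055)^2.4 ≈ 0.00802
  B=177: 177/255≈0.6941 > 0.04045 → ((0.6941+0.055)/1.055)^2.4 ≈ 0.43966
  L1 = 0.2126×0.32314 + 0.7152×0.00802 + 0.0722×0.43966 ≈ 0.10618
Color 2 (45,174,52):
  R=45: 45/255≈0.1765 > 0.04045 → ((0.1765+0.055)/1.055)^2.4 ≈ 0.02624
  G=174: 174/255≈0.6824 > 0.04045 → ((0.6824+0.055)/1.055)^2.4 ≈ 0.42327
  B=52: 52/255≈0.2039 > 0.04045 → ((0.2039+0.055)/1.055)^2.4 ≈ 0.03434
  L2 = 0.2126×0.02624 + 0.7152×0.42327 + 0.0722×0.03434 ≈ 0.31078
Lighter = 0.31078, Darker = 0.10618
Ratio = (L_lighter + 0.05) / (L_darker + 0.05)
Ratio = (0.31078 + 0.05) / (0.10618 + 0.05) = 0.36078 / 0.15618 ≈ 2.3100
Ratio ≈ 2.31:1


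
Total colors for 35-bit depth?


Colors = 2^bits = 2^35
= 34,359,738,368 colors


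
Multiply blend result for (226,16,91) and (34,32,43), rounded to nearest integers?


Multiply: C = A×B/255, rounded to nearest integer
R: 226×34/255 = 7684/255 ≈ 30.133 → 30
G: 16×32/255 = 512/255 ≈ 2.008 → 2
B: 91×43/255 = 3913/255 ≈ 15.345 → 15
= RGB(30, 2, 15)


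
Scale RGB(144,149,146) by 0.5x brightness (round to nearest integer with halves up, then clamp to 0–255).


Multiply each channel by 0.5, round half up, clamp to [0, 255]
R: 144×0.5 = 72
G: 149×0.5 = 74.5 → round → 75
B: 146×0.5 = 73
= RGB(72, 75, 73)


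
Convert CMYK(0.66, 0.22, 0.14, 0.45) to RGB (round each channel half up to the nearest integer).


R = 255 × (1-C) × (1-K) = 255 × 0.34 × 0.55 = 47.685 → 48
G = 255 × (1-M) × (1-K) = 255 × 0.78 × 0.55 = 109.395 → 109
B = 255 × (1-Y) × (1-K) = 255 × 0.86 × 0.55 = 120.615 → 121
= RGB(48, 109, 121)


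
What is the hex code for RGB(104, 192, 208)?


R = 104 → 68 (hex)
G = 192 → C0 (hex)
B = 208 → D0 (hex)
Hex = #68C0D0


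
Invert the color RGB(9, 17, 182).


Invert: (255-R, 255-G, 255-B)
R: 255-9 = 246
G: 255-17 = 238
B: 255-182 = 73
= RGB(246, 238, 73)


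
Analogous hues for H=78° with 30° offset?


Base hue: 78°
Left analog: (78 - 30) mod 360 = 48°
Right analog: (78 + 30) mod 360 = 108°
Analogous hues = 48° and 108°


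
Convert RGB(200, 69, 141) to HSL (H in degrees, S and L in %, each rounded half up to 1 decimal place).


Normalize: R'=200/255≈0.7843, G'=69/255≈0.2706, B'=141/255≈0.5529
Max=200/255, Min=69/255, Δ=Max-Min=131/255
L = (Max+Min)/2 = (200+69)/510 = 269/510 = 0.52745… → L = 52.7%
L > 0.5 → S = Δ/(2-Max-Min) = 131/(510-200-69) = 131/241 = 0.54356… → S = 54.4%
(the 1/255 factors cancel in S and H, so raw channel differences can be used)
Max is R' → H = 60 × (((G-B)/Δ) mod 6) = 60 × (((69-141)/131) mod 6)
  (-72)/131 = -0.5496…; negative, so add 6 → 5.4503…
  H = 60 × 5.4503… = 327.022…° → H = 327.0°
= HSL(327.0°, 54.4%, 52.7%)


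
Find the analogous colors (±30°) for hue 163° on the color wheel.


Base hue: 163°
Left analog: (163 - 30) mod 360 = 133°
Right analog: (163 + 30) mod 360 = 193°
Analogous hues = 133° and 193°


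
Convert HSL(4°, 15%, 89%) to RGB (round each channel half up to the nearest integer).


H=4°, S=0.15, L=0.89
C = (1-|2L-1|)×S = (1-|0.78|)×0.15 = 0.033
H' = H/60 = 4/60 ≈ 0.0667; X = C×(1-|H' mod 2 - 1|) = 0.0022
m = L - C/2 = 0.89 - 0.0165 = 0.8735
Sector ⌊H'⌋ = 0 → (R',G',B') = (0.033, 0.0022, 0.0)
RGB = ((R'+m)×255, (G'+m)×255, (B'+m)×255) = (231.1575, 223.3035, 222.7425)
Round half up → RGB(231, 223, 223)


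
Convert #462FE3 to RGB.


46 → 70 (R)
2F → 47 (G)
E3 → 227 (B)
= RGB(70, 47, 227)


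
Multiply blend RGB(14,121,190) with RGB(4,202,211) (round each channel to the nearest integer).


Multiply: C = A×B/255, rounded to nearest integer
R: 14×4/255 = 56/255 ≈ 0.220 → 0
G: 121×202/255 = 24442/255 ≈ 95.851 → 96
B: 190×211/255 = 40090/255 ≈ 157.216 → 157
= RGB(0, 96, 157)


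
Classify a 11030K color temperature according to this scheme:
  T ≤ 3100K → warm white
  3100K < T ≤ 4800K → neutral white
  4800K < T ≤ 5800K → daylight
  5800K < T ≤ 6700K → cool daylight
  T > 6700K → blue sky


Temperature: 11030K
11030K > 6700K → blue sky
Classification: blue sky


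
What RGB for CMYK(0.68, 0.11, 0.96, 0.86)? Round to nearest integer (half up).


R = 255 × (1-C) × (1-K) = 255 × 0.32 × 0.14 = 11.424 → 11
G = 255 × (1-M) × (1-K) = 255 × 0.89 × 0.14 = 31.773 → 32
B = 255 × (1-Y) × (1-K) = 255 × 0.04 × 0.14 = 1.428 → 1
= RGB(11, 32, 1)


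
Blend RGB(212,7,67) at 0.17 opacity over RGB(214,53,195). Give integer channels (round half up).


C = α×F + (1-α)×B, with 1-α = 0.83
R: 0.17×212 + 0.83×214 = 36.04 + 177.62 = 213.66 → 214
G: 0.17×7 + 0.83×53 = 1.19 + 43.99 = 45.18 → 45
B: 0.17×67 + 0.83×195 = 11.39 + 161.85 = 173.24 → 173
= RGB(214, 45, 173)


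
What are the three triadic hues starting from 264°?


Triadic: equally spaced at 120° intervals
H1 = 264°
H2 = (264 + 120) mod 360 = 24°
H3 = (264 + 240) mod 360 = 144°
Triadic = 264°, 24°, 144°


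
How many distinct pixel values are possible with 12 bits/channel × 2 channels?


Total bits = 12 bits/channel × 2 channels = 24 bits
Distinct pixel values = 2^24
= 16,777,216 pixel values


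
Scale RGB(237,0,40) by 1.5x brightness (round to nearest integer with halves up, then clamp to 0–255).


Multiply each channel by 1.5, round half up, clamp to [0, 255]
R: 237×1.5 = 355.5 → round → 356 → clamp → 255
G: 0×1.5 = 0
B: 40×1.5 = 60
= RGB(255, 0, 60)


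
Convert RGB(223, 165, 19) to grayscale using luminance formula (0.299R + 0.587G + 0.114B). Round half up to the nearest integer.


Gray = 0.299×R + 0.587×G + 0.114×B
Gray = 0.299×223 + 0.587×165 + 0.114×19
Gray = 66.677 + 96.855 + 2.166
Gray = 165.698 → round half up → 166
Gray = 166


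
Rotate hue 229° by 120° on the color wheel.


New hue = (H + rotation) mod 360
New hue = (229 + 120) mod 360
= 349 mod 360
= 349°


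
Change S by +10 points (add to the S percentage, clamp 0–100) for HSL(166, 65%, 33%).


Original S = 65%
Adjustment = +10 percentage points
New S = 65 + (10) = 75
Clamp to [0, 100] → 75
= HSL(166°, 75%, 33%)


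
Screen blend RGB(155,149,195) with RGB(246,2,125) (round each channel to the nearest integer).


Screen: C = 255 - (255-A)×(255-B)/255, rounded to nearest integer
R: 255 - (255-155)×(255-246)/255 = 255 - 900/255 ≈ 255 - 3.529 = 251.471 → 251
G: 255 - (255-149)×(255-2)/255 = 255 - 26818/255 ≈ 255 - 105.169 = 149.831 → 150
B: 255 - (255-195)×(255-125)/255 = 255 - 7800/255 ≈ 255 - 30.588 = 224.412 → 224
= RGB(251, 150, 224)


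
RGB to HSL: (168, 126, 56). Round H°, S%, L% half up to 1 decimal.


Normalize: R'=168/255≈0.6588, G'=126/255≈0.4941, B'=56/255≈0.2196
Max=168/255, Min=56/255, Δ=Max-Min=112/255
L = (Max+Min)/2 = (168+56)/510 = 224/510 = 0.43921… → L = 43.9%
L ≤ 0.5 → S = Δ/(Max+Min) = 112/(168+56) = 112/224 = 0.5 → S = 50.0%
(the 1/255 factors cancel in S and H, so raw channel differences can be used)
Max is R' → H = 60 × (((G-B)/Δ) mod 6) = 60 × (((126-56)/112) mod 6)
  70/112 = 0.625
  H = 60 × 0.625 = 37.5° → H = 37.5°
= HSL(37.5°, 50.0%, 43.9%)


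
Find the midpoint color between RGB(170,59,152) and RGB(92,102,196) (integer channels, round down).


Midpoint: each channel = ⌊(C₁+C₂)/2⌋
R: ⌊(170+92)/2⌋ = 131
G: ⌊(59+102)/2⌋ = 80
B: ⌊(152+196)/2⌋ = 174
= RGB(131, 80, 174)


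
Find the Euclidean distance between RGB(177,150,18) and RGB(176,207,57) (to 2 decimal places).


d = √[(R₁-R₂)² + (G₁-G₂)² + (B₁-B₂)²]
d = √[(177-176)² + (150-207)² + (18-57)²]
d = √[1 + 3249 + 1521]
d = √4771
d ≈ 69.07


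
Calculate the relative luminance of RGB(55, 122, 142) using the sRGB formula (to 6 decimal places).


Linearize each channel (sRGB transfer function): c = v/255; c_lin = c/12.92 if c ≤ 0.04045, else ((c+0.055)/1.055)^2.4
  R: 55/255 ≈ 0.215686 > 0.04045 → ((0.215686+0.055)/1.055)^2.4 ≈ 0.038204
  G: 122/255 ≈ 0.478431 > 0.04045 → ((0.478431+0.055)/1.055)^2.4 ≈ 0.194618
  B: 142/255 ≈ 0.556863 > 0.04045 → ((0.556863+0.055)/1.055)^2.4 ≈ 0.270498
R_lin = 0.038204, G_lin = 0.194618, B_lin = 0.270498
L = 0.2126×R + 0.7152×G + 0.0722×B
L = 0.2126×0.038204 + 0.7152×0.194618 + 0.0722×0.270498
L ≈ 0.166843


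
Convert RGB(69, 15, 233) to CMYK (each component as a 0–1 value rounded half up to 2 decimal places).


R'=69/255≈0.2706, G'=15/255≈0.0588, B'=233/255≈0.9137
K = 1 - max(R',G',B') = 1 - 233/255 = 22/255 = 0.08627… → 0.09
(1-R'-K)/(1-K) simplifies to (max-R)/max with max = 233:
C = (233-69)/233 = 164/233 = 0.70386… → 0.70
M = (233-15)/233 = 218/233 = 0.93562… → 0.94
Y = (233-233)/233 = 0/233 = 0 → 0.00
= CMYK(0.70, 0.94, 0.00, 0.09)


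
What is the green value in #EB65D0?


Color: #EB65D0
R = EB = 235
G = 65 = 101
B = D0 = 208
Green = 101


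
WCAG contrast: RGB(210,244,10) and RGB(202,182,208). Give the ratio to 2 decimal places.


Linearize each sRGB channel c=v/255: c/12.92 if c ≤ 0.04045 else ((c+0.055)/1.055)^2.4
L = 0.2126×R_lin + 0.7152×G_lin + 0.0722×B_lin
Color 1 (210,244,10):
  R=210: 210/255≈0.8235 > 0.04045 → ((0.8235+0.055)/1.055)^2.4 ≈ 0.64448
  G=244: 244/255≈0.9569 > 0.04045 → ((0.9569+0.055)/1.055)^2.4 ≈ 0.90466
  B=10: 10/255≈0.0392 ≤ 0.04045 → 0.0392/12.92 ≈ 0.00304
  L1 = 0.2126×0.64448 + 0.7152×0.90466 + 0.0722×0.00304 ≈ 0.78425
Color 2 (202,182,208):
  R=202: 202/255≈0.7922 > 0.04045 → ((0.7922+0.055)/1.055)^2.4 ≈ 0.59062
  G=182: 182/255≈0.7137 > 0.04045 → ((0.7137+0.055)/1.055)^2.4 ≈ 0.46778
  B=208: 208/255≈0.8157 > 0.04045 → ((0.8157+0.055)/1.055)^2.4 ≈ 0.63076
  L2 = 0.2126×0.59062 + 0.7152×0.46778 + 0.0722×0.63076 ≈ 0.50567
Lighter = 0.78425, Darker = 0.50567
Ratio = (L_lighter + 0.05) / (L_darker + 0.05)
Ratio = (0.78425 + 0.05) / (0.50567 + 0.05) = 0.83425 / 0.55567 ≈ 1.5014
Ratio ≈ 1.50:1
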